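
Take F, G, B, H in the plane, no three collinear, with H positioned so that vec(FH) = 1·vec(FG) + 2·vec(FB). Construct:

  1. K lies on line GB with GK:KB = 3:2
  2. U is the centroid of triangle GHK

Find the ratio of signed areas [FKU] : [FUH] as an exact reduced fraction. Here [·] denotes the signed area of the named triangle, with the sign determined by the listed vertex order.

[FKU]:[FUH] = -2/11

Set F = (0, 0), G = (1, 0), B = (0, 1), H = (1, 2); any affine frame gives the same invariant.
1. K lies on line GB with GK:KB = 3:2 ⇒ K = (2/5, 3/5)
2. U is the centroid of triangle GHK ⇒ U = (4/5, 13/15)
2·[FKU] = -2/15, 2·[FUH] = 11/15
[FKU]:[FUH] = -2/15:11/15 = -2/11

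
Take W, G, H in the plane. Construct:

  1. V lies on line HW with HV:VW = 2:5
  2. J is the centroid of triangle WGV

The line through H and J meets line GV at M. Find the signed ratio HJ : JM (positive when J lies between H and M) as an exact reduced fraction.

HJ:JM = -11/5

Assign W = (0, 0), G = (1, 0), H = (0, 1) — the answer is frame-independent, so this choice is without loss of generality.
1. V lies on line HW with HV:VW = 2:5 ⇒ V = (0, 5/7)
2. J is the centroid of triangle WGV ⇒ J = (1/3, 5/21)
line HJ meets GV at M = (2/11, 45/77)
J = H + t·(M−H) with t = 11/6, so HJ:JM = 11/6:-5/6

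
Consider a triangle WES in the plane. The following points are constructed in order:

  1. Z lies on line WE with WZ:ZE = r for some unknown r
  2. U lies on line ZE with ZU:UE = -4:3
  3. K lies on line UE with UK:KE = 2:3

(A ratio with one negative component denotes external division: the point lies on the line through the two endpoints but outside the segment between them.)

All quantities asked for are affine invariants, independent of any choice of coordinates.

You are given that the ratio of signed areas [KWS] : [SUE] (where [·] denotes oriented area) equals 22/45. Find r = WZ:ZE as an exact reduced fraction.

r = -4/3

Work in coordinates with W = (0, 0), E = (1, 0), S = (0, 1).
1. With WZ:ZE = r, write λ = r/(r+1) so Z = W + λ·(E−W); Z is affine-linear in λ
2. U lies on line ZE with ZU:UE = -4:3 ⇒ U is an affine combination of earlier points and hence also affine-linear in λ
3. K lies on line UE with UK:KE = 2:3 ⇒ K is an affine combination of earlier points and hence also affine-linear in λ
Every point depending on Z is an affine combination of Z and λ-independent points, so each such coordinate is linear in λ; the λ² term in each signed area is a multiple of (E−W)×(E−W) = 0, so 2·[KWS] and 2·[SUE] are each linear in λ. Evaluating at λ=0 and λ=1:
  2·[KWS] = 9/5·λ − 14/5,   2·[SUE] = 3·λ − 3
So [KWS]:[SUE] = (9/5·λ − 14/5) / (3·λ − 3). Setting this equal to 22/45:
  9/5·λ − 14/5 = 22/45·(3·λ − 3)  ⇒  λ = 4
Then r = λ/(1−λ) = (4)/(-3) = -4/3. Check: with r = -4/3, Z = (4, 0) and [KWS]:[SUE] = 22/45 as required.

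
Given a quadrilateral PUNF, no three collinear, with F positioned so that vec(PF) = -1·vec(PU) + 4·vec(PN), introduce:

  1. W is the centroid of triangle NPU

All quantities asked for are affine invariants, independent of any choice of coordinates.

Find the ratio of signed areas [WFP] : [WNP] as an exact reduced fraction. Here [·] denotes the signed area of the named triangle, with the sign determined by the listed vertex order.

[WFP]:[WNP] = 5

Work in coordinates with P = (0, 0), U = (1, 0), N = (0, 1), F = (-1, 4).
1. W is the centroid of triangle NPU ⇒ W = (1/3, 1/3)
2·[WFP] = 5/3, 2·[WNP] = 1/3
[WFP]:[WNP] = 5/3:1/3 = 5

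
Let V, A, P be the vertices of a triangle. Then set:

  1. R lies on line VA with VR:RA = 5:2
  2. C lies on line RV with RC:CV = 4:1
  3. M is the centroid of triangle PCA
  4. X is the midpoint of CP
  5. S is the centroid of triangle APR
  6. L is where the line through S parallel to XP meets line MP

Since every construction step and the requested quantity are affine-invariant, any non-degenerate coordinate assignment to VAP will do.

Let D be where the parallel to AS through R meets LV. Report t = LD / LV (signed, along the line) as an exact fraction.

t = -14/31

Choose coordinates V = (0, 0), A = (1, 0), P = (0, 1).
1. R lies on line VA with VR:RA = 5:2 ⇒ R = (5/7, 0)
2. C lies on line RV with RC:CV = 4:1 ⇒ C = (1/7, 0)
3. M is the centroid of triangle PCA ⇒ M = (8/21, 1/3)
4. X is the midpoint of CP ⇒ X = (1/14, 1/2)
5. S is the centroid of triangle APR ⇒ S = (4/7, 1/3)
6. L is where the line through S parallel to XP meets line MP ⇒ L = (40/63, -1/9)
through R parallel to AS: direction (-3/7, 1/3); meets LV at D = (200/217, -5/31)
D = L + t·(V−L) with t = -14/31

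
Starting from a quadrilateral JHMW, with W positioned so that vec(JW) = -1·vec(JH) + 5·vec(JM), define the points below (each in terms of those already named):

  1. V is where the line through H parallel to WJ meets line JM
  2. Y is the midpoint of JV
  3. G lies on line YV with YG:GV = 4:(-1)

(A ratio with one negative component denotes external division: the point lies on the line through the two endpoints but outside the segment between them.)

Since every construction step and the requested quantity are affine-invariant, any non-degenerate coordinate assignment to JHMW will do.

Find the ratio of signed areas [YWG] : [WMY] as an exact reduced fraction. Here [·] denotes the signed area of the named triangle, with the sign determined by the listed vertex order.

[YWG]:[WMY] = -20/9

Assign J = (0, 0), H = (1, 0), M = (0, 1), W = (-1, 5) — the answer is frame-independent, so this choice is without loss of generality.
1. V is where the line through H parallel to WJ meets line JM ⇒ V = (0, 5)
2. Y is the midpoint of JV ⇒ Y = (0, 5/2)
3. G lies on line YV with YG:GV = 4:(-1) ⇒ G = (0, 35/6)
2·[YWG] = -10/3, 2·[WMY] = 3/2
[YWG]:[WMY] = -10/3:3/2 = -20/9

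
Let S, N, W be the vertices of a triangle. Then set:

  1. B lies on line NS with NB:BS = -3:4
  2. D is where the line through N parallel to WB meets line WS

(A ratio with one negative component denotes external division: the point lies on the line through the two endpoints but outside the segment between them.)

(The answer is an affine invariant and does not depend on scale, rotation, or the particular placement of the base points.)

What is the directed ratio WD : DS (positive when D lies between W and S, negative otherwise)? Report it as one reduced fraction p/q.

WD:DS = 3

Work in coordinates with S = (0, 0), N = (1, 0), W = (0, 1).
1. B lies on line NS with NB:BS = -3:4 ⇒ B = (4, 0)
2. D is where the line through N parallel to WB meets line WS ⇒ D = (0, 1/4)
D = W + t·(S−W) with t = 3/4, so WD:DS = t:(1−t) = 3/4:1/4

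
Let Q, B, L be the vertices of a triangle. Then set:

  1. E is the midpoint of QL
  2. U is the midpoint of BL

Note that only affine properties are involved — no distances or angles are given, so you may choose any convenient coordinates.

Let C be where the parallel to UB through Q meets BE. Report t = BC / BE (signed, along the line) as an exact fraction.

Choose coordinates Q = (0, 0), B = (1, 0), L = (0, 1).
1. E is the midpoint of QL ⇒ E = (0, 1/2)
2. U is the midpoint of BL ⇒ U = (1/2, 1/2)
through Q parallel to UB: direction (1/2, -1/2); meets BE at C = (-1, 1)
C = B + t·(E−B) with t = 2

t = 2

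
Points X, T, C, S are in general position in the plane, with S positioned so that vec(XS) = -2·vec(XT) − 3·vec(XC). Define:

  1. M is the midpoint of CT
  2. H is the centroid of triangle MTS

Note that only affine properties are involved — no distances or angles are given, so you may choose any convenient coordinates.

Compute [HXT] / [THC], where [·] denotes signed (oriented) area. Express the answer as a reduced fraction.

Assign X = (0, 0), T = (1, 0), C = (0, 1), S = (-2, -3) — the answer is frame-independent, so this choice is without loss of generality.
1. M is the midpoint of CT ⇒ M = (1/2, 1/2)
2. H is the centroid of triangle MTS ⇒ H = (-1/6, -5/6)
2·[HXT] = -5/6, 2·[THC] = -2
[HXT]:[THC] = -5/6:-2 = 5/12

[HXT]:[THC] = 5/12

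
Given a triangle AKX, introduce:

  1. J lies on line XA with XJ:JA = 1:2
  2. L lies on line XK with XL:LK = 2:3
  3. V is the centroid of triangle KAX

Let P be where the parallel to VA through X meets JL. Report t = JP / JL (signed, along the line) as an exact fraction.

t = -5/7

Assign A = (0, 0), K = (1, 0), X = (0, 1) — the answer is frame-independent, so this choice is without loss of generality.
1. J lies on line XA with XJ:JA = 1:2 ⇒ J = (0, 2/3)
2. L lies on line XK with XL:LK = 2:3 ⇒ L = (2/5, 3/5)
3. V is the centroid of triangle KAX ⇒ V = (1/3, 1/3)
through X parallel to VA: direction (-1/3, -1/3); meets JL at P = (-2/7, 5/7)
P = J + t·(L−J) with t = -5/7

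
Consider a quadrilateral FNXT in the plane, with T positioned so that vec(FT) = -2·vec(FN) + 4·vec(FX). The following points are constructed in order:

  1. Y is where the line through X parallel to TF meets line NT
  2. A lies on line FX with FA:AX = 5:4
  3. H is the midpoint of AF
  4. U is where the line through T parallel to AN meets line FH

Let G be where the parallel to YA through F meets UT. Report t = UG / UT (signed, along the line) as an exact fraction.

Work in coordinates with F = (0, 0), N = (1, 0), X = (0, 1), T = (-2, 4).
1. Y is where the line through X parallel to TF meets line NT ⇒ Y = (-1/2, 2)
2. A lies on line FX with FA:AX = 5:4 ⇒ A = (0, 5/9)
3. H is the midpoint of AF ⇒ H = (0, 5/18)
4. U is where the line through T parallel to AN meets line FH ⇒ U = (0, 26/9)
through F parallel to YA: direction (1/2, -13/9); meets UT at G = (-26/21, 676/189)
G = U + t·(T−U) with t = 13/21

t = 13/21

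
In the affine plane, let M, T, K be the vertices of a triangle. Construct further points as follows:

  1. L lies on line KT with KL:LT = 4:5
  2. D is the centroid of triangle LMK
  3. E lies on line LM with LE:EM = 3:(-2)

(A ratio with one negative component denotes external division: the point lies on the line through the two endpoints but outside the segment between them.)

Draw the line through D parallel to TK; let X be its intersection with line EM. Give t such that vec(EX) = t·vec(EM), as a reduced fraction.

t = 4/3

Work in coordinates with M = (0, 0), T = (1, 0), K = (0, 1).
1. L lies on line KT with KL:LT = 4:5 ⇒ L = (4/9, 5/9)
2. D is the centroid of triangle LMK ⇒ D = (4/27, 14/27)
3. E lies on line LM with LE:EM = 3:(-2) ⇒ E = (-8/9, -10/9)
through D parallel to TK: direction (-1, 1); meets EM at X = (8/27, 10/27)
X = E + t·(M−E) with t = 4/3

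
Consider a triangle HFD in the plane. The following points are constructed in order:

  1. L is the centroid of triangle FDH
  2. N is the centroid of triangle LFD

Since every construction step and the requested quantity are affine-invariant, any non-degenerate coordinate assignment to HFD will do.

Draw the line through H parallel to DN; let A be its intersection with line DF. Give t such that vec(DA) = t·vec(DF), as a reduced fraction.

Set H = (0, 0), F = (1, 0), D = (0, 1); any affine frame gives the same invariant.
1. L is the centroid of triangle FDH ⇒ L = (1/3, 1/3)
2. N is the centroid of triangle LFD ⇒ N = (4/9, 4/9)
through H parallel to DN: direction (4/9, -5/9); meets DF at A = (-4, 5)
A = D + t·(F−D) with t = -4

t = -4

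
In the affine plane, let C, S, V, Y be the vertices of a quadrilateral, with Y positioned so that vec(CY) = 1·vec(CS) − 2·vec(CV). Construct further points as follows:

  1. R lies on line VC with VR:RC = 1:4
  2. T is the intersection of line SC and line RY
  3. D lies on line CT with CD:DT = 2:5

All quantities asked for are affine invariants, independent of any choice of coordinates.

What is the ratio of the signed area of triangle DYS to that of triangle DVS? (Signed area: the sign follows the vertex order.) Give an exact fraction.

Work in coordinates with C = (0, 0), S = (1, 0), V = (0, 1), Y = (1, -2).
1. R lies on line VC with VR:RC = 1:4 ⇒ R = (0, 4/5)
2. T is the intersection of line SC and line RY ⇒ T = (2/7, 0)
3. D lies on line CT with CD:DT = 2:5 ⇒ D = (4/49, 0)
2·[DYS] = 90/49, 2·[DVS] = -45/49
[DYS]:[DVS] = 90/49:-45/49 = -2

[DYS]:[DVS] = -2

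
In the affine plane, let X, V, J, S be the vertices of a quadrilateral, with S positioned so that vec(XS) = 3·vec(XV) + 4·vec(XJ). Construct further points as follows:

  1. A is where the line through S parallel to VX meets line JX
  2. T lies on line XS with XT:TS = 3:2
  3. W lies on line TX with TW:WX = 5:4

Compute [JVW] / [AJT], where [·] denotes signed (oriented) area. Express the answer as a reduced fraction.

[JVW]:[AJT] = 13/81

Assign X = (0, 0), V = (1, 0), J = (0, 1), S = (3, 4) — the answer is frame-independent, so this choice is without loss of generality.
1. A is where the line through S parallel to VX meets line JX ⇒ A = (0, 4)
2. T lies on line XS with XT:TS = 3:2 ⇒ T = (9/5, 12/5)
3. W lies on line TX with TW:WX = 5:4 ⇒ W = (4/5, 16/15)
2·[JVW] = 13/15, 2·[AJT] = 27/5
[JVW]:[AJT] = 13/15:27/5 = 13/81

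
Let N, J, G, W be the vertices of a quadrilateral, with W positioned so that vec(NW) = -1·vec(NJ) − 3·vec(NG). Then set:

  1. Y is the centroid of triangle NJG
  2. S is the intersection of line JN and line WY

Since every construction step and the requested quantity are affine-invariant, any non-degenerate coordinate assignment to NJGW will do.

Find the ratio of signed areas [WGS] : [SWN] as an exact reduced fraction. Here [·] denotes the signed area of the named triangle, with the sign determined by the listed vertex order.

[WGS]:[SWN] = 3

Set N = (0, 0), J = (1, 0), G = (0, 1), W = (-1, -3); any affine frame gives the same invariant.
1. Y is the centroid of triangle NJG ⇒ Y = (1/3, 1/3)
2. S is the intersection of line JN and line WY ⇒ S = (1/5, 0)
2·[WGS] = -9/5, 2·[SWN] = -3/5
[WGS]:[SWN] = -9/5:-3/5 = 3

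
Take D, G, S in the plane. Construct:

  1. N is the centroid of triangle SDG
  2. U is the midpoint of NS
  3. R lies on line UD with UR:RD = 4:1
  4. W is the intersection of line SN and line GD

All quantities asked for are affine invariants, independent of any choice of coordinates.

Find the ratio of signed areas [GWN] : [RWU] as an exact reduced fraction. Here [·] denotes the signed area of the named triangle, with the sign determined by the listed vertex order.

[GWN]:[RWU] = -5/8

Work in coordinates with D = (0, 0), G = (1, 0), S = (0, 1).
1. N is the centroid of triangle SDG ⇒ N = (1/3, 1/3)
2. U is the midpoint of NS ⇒ U = (1/6, 2/3)
3. R lies on line UD with UR:RD = 4:1 ⇒ R = (1/30, 2/15)
4. W is the intersection of line SN and line GD ⇒ W = (1/2, 0)
2·[GWN] = -1/6, 2·[RWU] = 4/15
[GWN]:[RWU] = -1/6:4/15 = -5/8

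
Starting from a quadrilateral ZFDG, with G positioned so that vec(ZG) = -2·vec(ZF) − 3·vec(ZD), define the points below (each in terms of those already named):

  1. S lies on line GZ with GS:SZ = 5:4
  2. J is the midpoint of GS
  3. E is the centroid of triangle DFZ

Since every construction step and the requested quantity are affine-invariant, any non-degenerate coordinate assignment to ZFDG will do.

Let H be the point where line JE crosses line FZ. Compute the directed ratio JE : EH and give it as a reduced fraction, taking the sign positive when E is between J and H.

Set Z = (0, 0), F = (1, 0), D = (0, 1), G = (-2, -3); any affine frame gives the same invariant.
1. S lies on line GZ with GS:SZ = 5:4 ⇒ S = (-8/9, -4/3)
2. J is the midpoint of GS ⇒ J = (-13/9, -13/6)
3. E is the centroid of triangle DFZ ⇒ E = (1/3, 1/3)
line JE meets FZ at H = (13/135, 0)
E = J + t·(H−J) with t = 15/13, so JE:EH = 15/13:-2/13

JE:EH = -15/2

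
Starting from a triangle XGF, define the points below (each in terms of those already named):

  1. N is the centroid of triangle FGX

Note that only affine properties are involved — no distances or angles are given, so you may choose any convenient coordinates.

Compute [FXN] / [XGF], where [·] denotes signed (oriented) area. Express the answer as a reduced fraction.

[FXN]:[XGF] = 1/3

Choose coordinates X = (0, 0), G = (1, 0), F = (0, 1).
1. N is the centroid of triangle FGX ⇒ N = (1/3, 1/3)
2·[FXN] = 1/3, 2·[XGF] = 1
[FXN]:[XGF] = 1/3:1 = 1/3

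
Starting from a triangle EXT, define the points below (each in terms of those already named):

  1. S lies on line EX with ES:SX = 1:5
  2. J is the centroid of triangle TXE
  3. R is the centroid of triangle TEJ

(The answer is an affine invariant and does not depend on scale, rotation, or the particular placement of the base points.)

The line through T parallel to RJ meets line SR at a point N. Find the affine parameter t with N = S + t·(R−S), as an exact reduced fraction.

Assign E = (0, 0), X = (1, 0), T = (0, 1) — the answer is frame-independent, so this choice is without loss of generality.
1. S lies on line EX with ES:SX = 1:5 ⇒ S = (1/6, 0)
2. J is the centroid of triangle TXE ⇒ J = (1/3, 1/3)
3. R is the centroid of triangle TEJ ⇒ R = (1/9, 4/9)
through T parallel to RJ: direction (2/9, -1/9); meets SR at N = (2/45, 44/45)
N = S + t·(R−S) with t = 11/5

t = 11/5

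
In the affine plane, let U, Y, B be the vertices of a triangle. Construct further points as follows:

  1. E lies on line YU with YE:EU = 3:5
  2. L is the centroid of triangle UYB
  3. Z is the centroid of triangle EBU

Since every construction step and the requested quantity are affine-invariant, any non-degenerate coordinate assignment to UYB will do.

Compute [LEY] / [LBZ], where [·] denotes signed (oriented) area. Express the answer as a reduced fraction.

Choose coordinates U = (0, 0), Y = (1, 0), B = (0, 1).
1. E lies on line YU with YE:EU = 3:5 ⇒ E = (5/8, 0)
2. L is the centroid of triangle UYB ⇒ L = (1/3, 1/3)
3. Z is the centroid of triangle EBU ⇒ Z = (5/24, 1/3)
2·[LEY] = 1/8, 2·[LBZ] = 1/12
[LEY]:[LBZ] = 1/8:1/12 = 3/2

[LEY]:[LBZ] = 3/2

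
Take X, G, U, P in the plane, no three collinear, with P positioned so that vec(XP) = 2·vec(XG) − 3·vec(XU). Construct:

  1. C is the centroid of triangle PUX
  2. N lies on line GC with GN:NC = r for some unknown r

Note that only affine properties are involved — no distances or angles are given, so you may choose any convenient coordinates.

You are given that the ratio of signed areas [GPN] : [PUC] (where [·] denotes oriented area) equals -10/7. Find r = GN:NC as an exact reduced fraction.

r = 4/3

Assign X = (0, 0), G = (1, 0), U = (0, 1), P = (2, -3) — the answer is frame-independent, so this choice is without loss of generality.
1. C is the centroid of triangle PUX ⇒ C = (2/3, -2/3)
2. With GN:NC = r, write λ = r/(r+1) so N = G + λ·(C−G); N is affine-linear in λ
Every point depending on N is an affine combination of N and λ-independent points, so each such coordinate is linear in λ; the λ² term in each signed area is a multiple of (C−G)×(C−G) = 0, so 2·[GPN] and 2·[PUC] are each linear in λ. Evaluating at λ=0 and λ=1:
  2·[GPN] = -5/3·λ,   2·[PUC] = 2/3
So [GPN]:[PUC] = (-5/3·λ) / (2/3). Setting this equal to -10/7:
  -5/3·λ = -10/7·(2/3)  ⇒  λ = 4/7
Then r = λ/(1−λ) = (4/7)/(3/7) = 4/3. Check: with r = 4/3, N = (17/21, -8/21) and [GPN]:[PUC] = -10/7 as required.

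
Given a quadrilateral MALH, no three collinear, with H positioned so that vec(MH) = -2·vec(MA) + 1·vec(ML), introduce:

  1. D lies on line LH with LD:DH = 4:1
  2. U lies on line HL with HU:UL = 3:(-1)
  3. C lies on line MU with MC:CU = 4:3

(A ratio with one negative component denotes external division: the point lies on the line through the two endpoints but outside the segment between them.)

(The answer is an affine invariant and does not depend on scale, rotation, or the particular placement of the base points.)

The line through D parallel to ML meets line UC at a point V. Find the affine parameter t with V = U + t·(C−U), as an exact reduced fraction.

t = 91/15

Assign M = (0, 0), A = (1, 0), L = (0, 1), H = (-2, 1) — the answer is frame-independent, so this choice is without loss of generality.
1. D lies on line LH with LD:DH = 4:1 ⇒ D = (-8/5, 1)
2. U lies on line HL with HU:UL = 3:(-1) ⇒ U = (1, 1)
3. C lies on line MU with MC:CU = 4:3 ⇒ C = (4/7, 4/7)
through D parallel to ML: direction (0, 1); meets UC at V = (-8/5, -8/5)
V = U + t·(C−U) with t = 91/15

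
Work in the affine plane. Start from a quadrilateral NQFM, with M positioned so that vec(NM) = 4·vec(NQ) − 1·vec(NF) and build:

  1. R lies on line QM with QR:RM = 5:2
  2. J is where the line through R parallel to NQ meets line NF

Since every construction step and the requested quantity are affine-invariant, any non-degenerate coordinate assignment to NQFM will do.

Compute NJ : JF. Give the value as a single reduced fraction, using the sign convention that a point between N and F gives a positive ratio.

NJ:JF = -5/12

Set N = (0, 0), Q = (1, 0), F = (0, 1), M = (4, -1); any affine frame gives the same invariant.
1. R lies on line QM with QR:RM = 5:2 ⇒ R = (22/7, -5/7)
2. J is where the line through R parallel to NQ meets line NF ⇒ J = (0, -5/7)
J = N + t·(F−N) with t = -5/7, so NJ:JF = t:(1−t) = -5/7:12/7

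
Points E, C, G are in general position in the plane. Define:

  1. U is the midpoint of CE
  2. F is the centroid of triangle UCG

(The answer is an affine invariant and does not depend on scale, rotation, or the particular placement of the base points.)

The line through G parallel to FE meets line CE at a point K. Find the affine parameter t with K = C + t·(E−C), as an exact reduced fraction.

t = 5/2

Assign E = (0, 0), C = (1, 0), G = (0, 1) — the answer is frame-independent, so this choice is without loss of generality.
1. U is the midpoint of CE ⇒ U = (1/2, 0)
2. F is the centroid of triangle UCG ⇒ F = (1/2, 1/3)
through G parallel to FE: direction (-1/2, -1/3); meets CE at K = (-3/2, 0)
K = C + t·(E−C) with t = 5/2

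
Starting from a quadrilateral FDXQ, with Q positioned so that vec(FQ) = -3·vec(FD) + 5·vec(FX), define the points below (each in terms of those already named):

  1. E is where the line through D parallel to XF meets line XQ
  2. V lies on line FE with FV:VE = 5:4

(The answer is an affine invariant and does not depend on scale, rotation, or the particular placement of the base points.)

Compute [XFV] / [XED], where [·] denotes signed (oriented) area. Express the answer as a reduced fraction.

[XFV]:[XED] = 5/3

Assign F = (0, 0), D = (1, 0), X = (0, 1), Q = (-3, 5) — the answer is frame-independent, so this choice is without loss of generality.
1. E is where the line through D parallel to XF meets line XQ ⇒ E = (1, -1/3)
2. V lies on line FE with FV:VE = 5:4 ⇒ V = (5/9, -5/27)
2·[XFV] = 5/9, 2·[XED] = 1/3
[XFV]:[XED] = 5/9:1/3 = 5/3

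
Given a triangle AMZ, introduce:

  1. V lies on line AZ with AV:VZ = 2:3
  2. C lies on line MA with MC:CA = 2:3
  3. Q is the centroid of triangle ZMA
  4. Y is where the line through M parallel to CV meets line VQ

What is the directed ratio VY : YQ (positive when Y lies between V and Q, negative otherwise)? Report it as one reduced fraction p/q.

VY:YQ = -12/5

Assign A = (0, 0), M = (1, 0), Z = (0, 1) — the answer is frame-independent, so this choice is without loss of generality.
1. V lies on line AZ with AV:VZ = 2:3 ⇒ V = (0, 2/5)
2. C lies on line MA with MC:CA = 2:3 ⇒ C = (3/5, 0)
3. Q is the centroid of triangle ZMA ⇒ Q = (1/3, 1/3)
4. Y is where the line through M parallel to CV meets line VQ ⇒ Y = (4/7, 2/7)
Y = V + t·(Q−V) with t = 12/7, so VY:YQ = t:(1−t) = 12/7:-5/7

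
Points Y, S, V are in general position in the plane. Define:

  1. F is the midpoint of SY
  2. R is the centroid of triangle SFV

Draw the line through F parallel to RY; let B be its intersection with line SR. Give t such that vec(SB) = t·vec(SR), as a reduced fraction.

Set Y = (0, 0), S = (1, 0), V = (0, 1); any affine frame gives the same invariant.
1. F is the midpoint of SY ⇒ F = (1/2, 0)
2. R is the centroid of triangle SFV ⇒ R = (1/2, 1/3)
through F parallel to RY: direction (-1/2, -1/3); meets SR at B = (3/4, 1/6)
B = S + t·(R−S) with t = 1/2

t = 1/2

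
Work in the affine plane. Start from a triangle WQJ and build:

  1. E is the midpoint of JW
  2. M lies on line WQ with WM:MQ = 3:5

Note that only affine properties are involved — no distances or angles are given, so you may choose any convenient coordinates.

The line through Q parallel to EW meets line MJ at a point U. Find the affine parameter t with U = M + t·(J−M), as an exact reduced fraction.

t = -5/3

Set W = (0, 0), Q = (1, 0), J = (0, 1); any affine frame gives the same invariant.
1. E is the midpoint of JW ⇒ E = (0, 1/2)
2. M lies on line WQ with WM:MQ = 3:5 ⇒ M = (3/8, 0)
through Q parallel to EW: direction (0, -1/2); meets MJ at U = (1, -5/3)
U = M + t·(J−M) with t = -5/3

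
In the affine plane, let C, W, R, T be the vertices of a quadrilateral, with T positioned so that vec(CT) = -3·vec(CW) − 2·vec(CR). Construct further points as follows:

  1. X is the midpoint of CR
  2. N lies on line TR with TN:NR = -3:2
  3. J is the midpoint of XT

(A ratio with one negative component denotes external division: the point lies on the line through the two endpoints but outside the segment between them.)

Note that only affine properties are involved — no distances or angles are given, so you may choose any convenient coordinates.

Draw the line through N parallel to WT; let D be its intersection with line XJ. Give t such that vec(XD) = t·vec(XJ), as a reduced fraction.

Work in coordinates with C = (0, 0), W = (1, 0), R = (0, 1), T = (-3, -2).
1. X is the midpoint of CR ⇒ X = (0, 1/2)
2. N lies on line TR with TN:NR = -3:2 ⇒ N = (6, 7)
3. J is the midpoint of XT ⇒ J = (-3/2, -3/4)
through N parallel to WT: direction (-4, -2); meets XJ at D = (21/2, 37/4)
D = X + t·(J−X) with t = -7

t = -7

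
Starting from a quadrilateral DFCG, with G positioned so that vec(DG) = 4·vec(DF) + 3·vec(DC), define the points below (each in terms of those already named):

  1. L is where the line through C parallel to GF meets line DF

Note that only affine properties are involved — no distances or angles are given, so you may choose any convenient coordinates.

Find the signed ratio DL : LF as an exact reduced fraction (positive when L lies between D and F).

Set D = (0, 0), F = (1, 0), C = (0, 1), G = (4, 3); any affine frame gives the same invariant.
1. L is where the line through C parallel to GF meets line DF ⇒ L = (-1, 0)
L = D + t·(F−D) with t = -1, so DL:LF = t:(1−t) = -1:2

DL:LF = -1/2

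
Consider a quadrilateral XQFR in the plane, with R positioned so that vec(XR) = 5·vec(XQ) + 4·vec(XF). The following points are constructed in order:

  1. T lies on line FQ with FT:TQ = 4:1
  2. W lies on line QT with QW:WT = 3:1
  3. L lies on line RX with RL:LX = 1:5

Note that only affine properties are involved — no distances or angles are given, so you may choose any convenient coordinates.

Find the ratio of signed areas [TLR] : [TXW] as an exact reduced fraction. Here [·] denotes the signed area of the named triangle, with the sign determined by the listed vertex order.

Set X = (0, 0), Q = (1, 0), F = (0, 1), R = (5, 4); any affine frame gives the same invariant.
1. T lies on line FQ with FT:TQ = 4:1 ⇒ T = (4/5, 1/5)
2. W lies on line QT with QW:WT = 3:1 ⇒ W = (17/20, 3/20)
3. L lies on line RX with RL:LX = 1:5 ⇒ L = (25/6, 10/3)
2·[TLR] = -11/30, 2·[TXW] = 1/20
[TLR]:[TXW] = -11/30:1/20 = -22/3

[TLR]:[TXW] = -22/3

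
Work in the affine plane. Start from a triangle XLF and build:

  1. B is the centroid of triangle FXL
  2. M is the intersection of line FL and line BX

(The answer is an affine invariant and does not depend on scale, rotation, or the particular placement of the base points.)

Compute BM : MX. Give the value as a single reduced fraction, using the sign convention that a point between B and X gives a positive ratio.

BM:MX = -1/3

Choose coordinates X = (0, 0), L = (1, 0), F = (0, 1).
1. B is the centroid of triangle FXL ⇒ B = (1/3, 1/3)
2. M is the intersection of line FL and line BX ⇒ M = (1/2, 1/2)
M = B + t·(X−B) with t = -1/2, so BM:MX = t:(1−t) = -1/2:3/2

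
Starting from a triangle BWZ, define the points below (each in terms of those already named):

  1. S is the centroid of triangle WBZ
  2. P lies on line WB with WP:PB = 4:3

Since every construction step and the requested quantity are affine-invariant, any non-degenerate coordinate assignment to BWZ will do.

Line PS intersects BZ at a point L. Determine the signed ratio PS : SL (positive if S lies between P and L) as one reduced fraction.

PS:SL = 2/7

Set B = (0, 0), W = (1, 0), Z = (0, 1); any affine frame gives the same invariant.
1. S is the centroid of triangle WBZ ⇒ S = (1/3, 1/3)
2. P lies on line WB with WP:PB = 4:3 ⇒ P = (3/7, 0)
line PS meets BZ at L = (0, 3/2)
S = P + t·(L−P) with t = 2/9, so PS:SL = 2/9:7/9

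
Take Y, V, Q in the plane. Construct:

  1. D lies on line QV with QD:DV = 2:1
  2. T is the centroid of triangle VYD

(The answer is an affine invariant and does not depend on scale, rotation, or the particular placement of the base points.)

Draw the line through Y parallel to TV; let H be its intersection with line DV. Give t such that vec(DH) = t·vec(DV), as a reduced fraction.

t = 2

Set Y = (0, 0), V = (1, 0), Q = (0, 1); any affine frame gives the same invariant.
1. D lies on line QV with QD:DV = 2:1 ⇒ D = (2/3, 1/3)
2. T is the centroid of triangle VYD ⇒ T = (5/9, 1/9)
through Y parallel to TV: direction (4/9, -1/9); meets DV at H = (4/3, -1/3)
H = D + t·(V−D) with t = 2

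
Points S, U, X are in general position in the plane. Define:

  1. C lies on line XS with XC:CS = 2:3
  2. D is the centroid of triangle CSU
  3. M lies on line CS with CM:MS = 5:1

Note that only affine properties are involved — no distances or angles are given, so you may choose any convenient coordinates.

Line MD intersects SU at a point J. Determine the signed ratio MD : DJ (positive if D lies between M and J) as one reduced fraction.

MD:DJ = -1/2

Set S = (0, 0), U = (1, 0), X = (0, 1); any affine frame gives the same invariant.
1. C lies on line XS with XC:CS = 2:3 ⇒ C = (0, 3/5)
2. D is the centroid of triangle CSU ⇒ D = (1/3, 1/5)
3. M lies on line CS with CM:MS = 5:1 ⇒ M = (0, 1/10)
line MD meets SU at J = (-1/3, 0)
D = M + t·(J−M) with t = -1, so MD:DJ = -1:2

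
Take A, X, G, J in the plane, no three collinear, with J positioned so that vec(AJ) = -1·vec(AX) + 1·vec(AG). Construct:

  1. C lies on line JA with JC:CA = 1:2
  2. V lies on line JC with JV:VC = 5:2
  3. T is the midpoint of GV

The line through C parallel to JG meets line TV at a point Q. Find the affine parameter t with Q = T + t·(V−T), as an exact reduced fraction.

t = 9/5

Assign A = (0, 0), X = (1, 0), G = (0, 1), J = (-1, 1) — the answer is frame-independent, so this choice is without loss of generality.
1. C lies on line JA with JC:CA = 1:2 ⇒ C = (-2/3, 2/3)
2. V lies on line JC with JV:VC = 5:2 ⇒ V = (-16/21, 16/21)
3. T is the midpoint of GV ⇒ T = (-8/21, 37/42)
through C parallel to JG: direction (1, 0); meets TV at Q = (-16/15, 2/3)
Q = T + t·(V−T) with t = 9/5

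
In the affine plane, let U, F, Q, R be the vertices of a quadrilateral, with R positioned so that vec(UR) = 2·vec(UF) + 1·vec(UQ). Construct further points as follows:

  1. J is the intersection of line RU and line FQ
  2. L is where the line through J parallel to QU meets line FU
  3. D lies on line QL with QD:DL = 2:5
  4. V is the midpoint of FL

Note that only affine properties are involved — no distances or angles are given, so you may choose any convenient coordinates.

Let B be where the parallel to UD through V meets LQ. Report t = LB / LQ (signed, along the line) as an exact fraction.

Work in coordinates with U = (0, 0), F = (1, 0), Q = (0, 1), R = (2, 1).
1. J is the intersection of line RU and line FQ ⇒ J = (2/3, 1/3)
2. L is where the line through J parallel to QU meets line FU ⇒ L = (2/3, 0)
3. D lies on line QL with QD:DL = 2:5 ⇒ D = (4/21, 5/7)
4. V is the midpoint of FL ⇒ V = (5/6, 0)
through V parallel to UD: direction (4/21, 5/7); meets LQ at B = (11/14, -5/28)
B = L + t·(Q−L) with t = -5/28

t = -5/28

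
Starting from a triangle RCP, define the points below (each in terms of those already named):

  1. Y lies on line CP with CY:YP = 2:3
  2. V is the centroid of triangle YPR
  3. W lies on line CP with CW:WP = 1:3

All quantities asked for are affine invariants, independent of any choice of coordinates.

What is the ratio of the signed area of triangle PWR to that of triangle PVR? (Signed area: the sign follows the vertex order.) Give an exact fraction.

[PWR]:[PVR] = 15/4

Choose coordinates R = (0, 0), C = (1, 0), P = (0, 1).
1. Y lies on line CP with CY:YP = 2:3 ⇒ Y = (3/5, 2/5)
2. V is the centroid of triangle YPR ⇒ V = (1/5, 7/15)
3. W lies on line CP with CW:WP = 1:3 ⇒ W = (3/4, 1/4)
2·[PWR] = -3/4, 2·[PVR] = -1/5
[PWR]:[PVR] = -3/4:-1/5 = 15/4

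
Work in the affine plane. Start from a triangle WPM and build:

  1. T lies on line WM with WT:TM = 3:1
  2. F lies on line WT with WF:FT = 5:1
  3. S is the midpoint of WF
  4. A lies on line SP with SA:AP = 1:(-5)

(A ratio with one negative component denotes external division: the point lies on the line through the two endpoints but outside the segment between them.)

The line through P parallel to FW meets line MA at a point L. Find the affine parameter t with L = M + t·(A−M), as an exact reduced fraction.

t = -4

Assign W = (0, 0), P = (1, 0), M = (0, 1) — the answer is frame-independent, so this choice is without loss of generality.
1. T lies on line WM with WT:TM = 3:1 ⇒ T = (0, 3/4)
2. F lies on line WT with WF:FT = 5:1 ⇒ F = (0, 5/8)
3. S is the midpoint of WF ⇒ S = (0, 5/16)
4. A lies on line SP with SA:AP = 1:(-5) ⇒ A = (-1/4, 25/64)
through P parallel to FW: direction (0, -5/8); meets MA at L = (1, 55/16)
L = M + t·(A−M) with t = -4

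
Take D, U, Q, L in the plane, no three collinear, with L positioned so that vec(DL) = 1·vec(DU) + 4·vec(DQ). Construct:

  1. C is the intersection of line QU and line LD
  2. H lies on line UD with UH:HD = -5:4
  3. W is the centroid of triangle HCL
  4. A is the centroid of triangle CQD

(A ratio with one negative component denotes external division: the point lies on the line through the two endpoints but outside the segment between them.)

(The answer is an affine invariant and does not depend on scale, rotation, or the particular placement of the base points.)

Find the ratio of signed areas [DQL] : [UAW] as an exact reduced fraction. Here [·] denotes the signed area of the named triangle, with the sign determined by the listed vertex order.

[DQL]:[UAW] = 3

Choose coordinates D = (0, 0), U = (1, 0), Q = (0, 1), L = (1, 4).
1. C is the intersection of line QU and line LD ⇒ C = (1/5, 4/5)
2. H lies on line UD with UH:HD = -5:4 ⇒ H = (-4, 0)
3. W is the centroid of triangle HCL ⇒ W = (-14/15, 8/5)
4. A is the centroid of triangle CQD ⇒ A = (1/15, 3/5)
2·[DQL] = -1, 2·[UAW] = -1/3
[DQL]:[UAW] = -1:-1/3 = 3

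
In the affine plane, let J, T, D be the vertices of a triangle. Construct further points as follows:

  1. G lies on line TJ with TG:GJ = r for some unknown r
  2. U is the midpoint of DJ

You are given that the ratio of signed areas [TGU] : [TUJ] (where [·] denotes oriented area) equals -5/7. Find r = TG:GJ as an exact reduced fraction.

r = 5/2

Assign J = (0, 0), T = (1, 0), D = (0, 1) — the answer is frame-independent, so this choice is without loss of generality.
1. With TG:GJ = r, write λ = r/(r+1) so G = T + λ·(J−T); G is affine-linear in λ
2. U is the midpoint of DJ ⇒ U = (0, 1/2)
Every point depending on G is an affine combination of G and λ-independent points, so each such coordinate is linear in λ; the λ² term in each signed area is a multiple of (J−T)×(J−T) = 0, so 2·[TGU] and 2·[TUJ] are each linear in λ. Evaluating at λ=0 and λ=1:
  2·[TGU] = -1/2·λ,   2·[TUJ] = 1/2
So [TGU]:[TUJ] = (-1/2·λ) / (1/2). Setting this equal to -5/7:
  -1/2·λ = -5/7·(1/2)  ⇒  λ = 5/7
Then r = λ/(1−λ) = (5/7)/(2/7) = 5/2. Check: with r = 5/2, G = (2/7, 0) and [TGU]:[TUJ] = -5/7 as required.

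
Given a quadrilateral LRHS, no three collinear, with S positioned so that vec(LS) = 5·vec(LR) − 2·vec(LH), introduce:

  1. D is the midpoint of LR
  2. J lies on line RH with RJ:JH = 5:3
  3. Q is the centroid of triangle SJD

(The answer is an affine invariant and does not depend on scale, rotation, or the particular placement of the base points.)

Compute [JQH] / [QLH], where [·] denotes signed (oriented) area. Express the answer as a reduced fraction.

Set L = (0, 0), R = (1, 0), H = (0, 1), S = (5, -2); any affine frame gives the same invariant.
1. D is the midpoint of LR ⇒ D = (1/2, 0)
2. J lies on line RH with RJ:JH = 5:3 ⇒ J = (3/8, 5/8)
3. Q is the centroid of triangle SJD ⇒ Q = (47/24, -11/24)
2·[JQH] = 3/16, 2·[QLH] = -47/24
[JQH]:[QLH] = 3/16:-47/24 = -9/94

[JQH]:[QLH] = -9/94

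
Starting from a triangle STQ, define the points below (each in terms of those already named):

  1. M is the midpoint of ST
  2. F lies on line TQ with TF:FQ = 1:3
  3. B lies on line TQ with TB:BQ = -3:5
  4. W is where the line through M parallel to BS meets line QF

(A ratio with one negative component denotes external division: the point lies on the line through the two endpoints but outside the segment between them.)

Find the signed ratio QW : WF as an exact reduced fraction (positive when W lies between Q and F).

QW:WF = -7/4

Work in coordinates with S = (0, 0), T = (1, 0), Q = (0, 1).
1. M is the midpoint of ST ⇒ M = (1/2, 0)
2. F lies on line TQ with TF:FQ = 1:3 ⇒ F = (3/4, 1/4)
3. B lies on line TQ with TB:BQ = -3:5 ⇒ B = (5/2, -3/2)
4. W is where the line through M parallel to BS meets line QF ⇒ W = (7/4, -3/4)
W = Q + t·(F−Q) with t = 7/3, so QW:WF = t:(1−t) = 7/3:-4/3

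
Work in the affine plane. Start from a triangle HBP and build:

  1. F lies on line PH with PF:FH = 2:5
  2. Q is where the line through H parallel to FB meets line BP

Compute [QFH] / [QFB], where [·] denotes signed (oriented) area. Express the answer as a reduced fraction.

[QFH]:[QFB] = -7/2

Assign H = (0, 0), B = (1, 0), P = (0, 1) — the answer is frame-independent, so this choice is without loss of generality.
1. F lies on line PH with PF:FH = 2:5 ⇒ F = (0, 5/7)
2. Q is where the line through H parallel to FB meets line BP ⇒ Q = (7/2, -5/2)
2·[QFH] = 5/2, 2·[QFB] = -5/7
[QFH]:[QFB] = 5/2:-5/7 = -7/2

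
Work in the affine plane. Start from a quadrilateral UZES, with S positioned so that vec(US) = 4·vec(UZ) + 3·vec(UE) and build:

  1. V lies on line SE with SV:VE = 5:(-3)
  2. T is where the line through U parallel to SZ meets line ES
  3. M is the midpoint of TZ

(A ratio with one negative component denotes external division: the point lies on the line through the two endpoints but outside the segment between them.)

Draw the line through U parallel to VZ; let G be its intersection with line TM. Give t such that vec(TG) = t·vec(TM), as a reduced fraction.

t = 5/3

Set U = (0, 0), Z = (1, 0), E = (0, 1), S = (4, 3); any affine frame gives the same invariant.
1. V lies on line SE with SV:VE = 5:(-3) ⇒ V = (-6, -2)
2. T is where the line through U parallel to SZ meets line ES ⇒ T = (2, 2)
3. M is the midpoint of TZ ⇒ M = (3/2, 1)
through U parallel to VZ: direction (7, 2); meets TM at G = (7/6, 1/3)
G = T + t·(M−T) with t = 5/3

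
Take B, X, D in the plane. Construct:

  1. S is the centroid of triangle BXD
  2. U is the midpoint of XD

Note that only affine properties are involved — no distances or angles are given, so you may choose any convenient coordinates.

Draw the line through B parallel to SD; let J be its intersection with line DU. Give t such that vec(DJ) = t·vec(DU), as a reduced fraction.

Assign B = (0, 0), X = (1, 0), D = (0, 1) — the answer is frame-independent, so this choice is without loss of generality.
1. S is the centroid of triangle BXD ⇒ S = (1/3, 1/3)
2. U is the midpoint of XD ⇒ U = (1/2, 1/2)
through B parallel to SD: direction (-1/3, 2/3); meets DU at J = (-1, 2)
J = D + t·(U−D) with t = -2

t = -2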